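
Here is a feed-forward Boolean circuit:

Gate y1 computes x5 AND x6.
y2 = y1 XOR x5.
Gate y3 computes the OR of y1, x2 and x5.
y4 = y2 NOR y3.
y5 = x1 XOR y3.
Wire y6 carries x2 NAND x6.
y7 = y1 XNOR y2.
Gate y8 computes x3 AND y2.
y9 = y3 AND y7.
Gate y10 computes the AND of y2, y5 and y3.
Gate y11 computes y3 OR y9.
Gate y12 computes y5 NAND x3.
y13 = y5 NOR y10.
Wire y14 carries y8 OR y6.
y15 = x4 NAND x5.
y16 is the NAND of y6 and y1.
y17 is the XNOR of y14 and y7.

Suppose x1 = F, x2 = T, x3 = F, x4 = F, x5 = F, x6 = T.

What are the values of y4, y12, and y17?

y1 = x5 AND x6 = F AND T = F
y2 = y1 XOR x5 = F XOR F = F
y3 = y1 OR x2 OR x5 = F OR T OR F = T
y4 = y2 NOR y3 = F NOR T = F
y5 = x1 XOR y3 = F XOR T = T
y6 = x2 NAND x6 = T NAND T = F
y7 = y1 XNOR y2 = F XNOR F = T
y8 = x3 AND y2 = F AND F = F
y12 = y5 NAND x3 = T NAND F = T
y14 = y8 OR y6 = F OR F = F
y17 = y14 XNOR y7 = F XNOR T = F

y4 = F  y12 = T  y17 = F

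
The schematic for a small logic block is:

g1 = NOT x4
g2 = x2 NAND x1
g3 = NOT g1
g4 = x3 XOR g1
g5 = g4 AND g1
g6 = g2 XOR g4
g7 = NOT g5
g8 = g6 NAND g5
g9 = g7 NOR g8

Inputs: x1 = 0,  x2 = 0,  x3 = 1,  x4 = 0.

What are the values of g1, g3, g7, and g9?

g1 = NOT x4 = NOT 0 = 1
g2 = x2 NAND x1 = 0 NAND 0 = 1
g3 = NOT g1 = NOT 1 = 0
g4 = x3 XOR g1 = 1 XOR 1 = 0
g5 = g4 AND g1 = 0 AND 1 = 0
g6 = g2 XOR g4 = 1 XOR 0 = 1
g7 = NOT g5 = NOT 0 = 1
g8 = g6 NAND g5 = 1 NAND 0 = 1
g9 = g7 NOR g8 = 1 NOR 1 = 0

g1 = 1; g3 = 0; g7 = 1; g9 = 0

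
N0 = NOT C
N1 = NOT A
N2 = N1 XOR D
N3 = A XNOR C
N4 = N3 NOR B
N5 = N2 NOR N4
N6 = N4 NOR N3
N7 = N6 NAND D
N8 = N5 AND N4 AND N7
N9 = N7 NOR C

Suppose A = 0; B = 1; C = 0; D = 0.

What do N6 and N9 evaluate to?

N3 = A XNOR C = 0 XNOR 0 = 1
N4 = N3 NOR B = 1 NOR 1 = 0
N6 = N4 NOR N3 = 0 NOR 1 = 0
N7 = N6 NAND D = 0 NAND 0 = 1
N9 = N7 NOR C = 1 NOR 0 = 0

N6 = 0; N9 = 0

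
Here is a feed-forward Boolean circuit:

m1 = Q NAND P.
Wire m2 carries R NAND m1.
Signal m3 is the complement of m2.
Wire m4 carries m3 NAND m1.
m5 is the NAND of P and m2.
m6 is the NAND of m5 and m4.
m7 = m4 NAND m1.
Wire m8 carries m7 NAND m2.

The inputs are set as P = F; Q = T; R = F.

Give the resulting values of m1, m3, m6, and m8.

m1 = Q NAND P = T NAND F = T
m2 = R NAND m1 = F NAND T = T
m3 = NOT m2 = NOT T = F
m4 = m3 NAND m1 = F NAND T = T
m5 = P NAND m2 = F NAND T = T
m6 = m5 NAND m4 = T NAND T = F
m7 = m4 NAND m1 = T NAND T = F
m8 = m7 NAND m2 = F NAND T = T

m1 = T, m3 = F, m6 = F, m8 = T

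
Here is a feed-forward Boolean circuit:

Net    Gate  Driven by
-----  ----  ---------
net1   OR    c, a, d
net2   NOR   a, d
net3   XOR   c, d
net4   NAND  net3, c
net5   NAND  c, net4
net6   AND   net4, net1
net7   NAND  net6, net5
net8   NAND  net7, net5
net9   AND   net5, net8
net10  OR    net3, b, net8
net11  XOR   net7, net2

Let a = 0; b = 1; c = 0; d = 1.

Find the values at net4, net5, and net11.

net4 = 1, net5 = 1, net11 = 0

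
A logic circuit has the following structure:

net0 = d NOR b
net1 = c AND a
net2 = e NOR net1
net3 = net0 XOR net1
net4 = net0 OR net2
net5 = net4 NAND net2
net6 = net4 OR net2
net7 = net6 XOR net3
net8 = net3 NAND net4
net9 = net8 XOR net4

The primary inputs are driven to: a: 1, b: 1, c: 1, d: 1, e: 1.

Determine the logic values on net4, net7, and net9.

net0 = d NOR b = 1 NOR 1 = 0
net1 = c AND a = 1 AND 1 = 1
net2 = e NOR net1 = 1 NOR 1 = 0
net3 = net0 XOR net1 = 0 XOR 1 = 1
net4 = net0 OR net2 = 0 OR 0 = 0
net6 = net4 OR net2 = 0 OR 0 = 0
net7 = net6 XOR net3 = 0 XOR 1 = 1
net8 = net3 NAND net4 = 1 NAND 0 = 1
net9 = net8 XOR net4 = 1 XOR 0 = 1

net4 = 0  net7 = 1  net9 = 1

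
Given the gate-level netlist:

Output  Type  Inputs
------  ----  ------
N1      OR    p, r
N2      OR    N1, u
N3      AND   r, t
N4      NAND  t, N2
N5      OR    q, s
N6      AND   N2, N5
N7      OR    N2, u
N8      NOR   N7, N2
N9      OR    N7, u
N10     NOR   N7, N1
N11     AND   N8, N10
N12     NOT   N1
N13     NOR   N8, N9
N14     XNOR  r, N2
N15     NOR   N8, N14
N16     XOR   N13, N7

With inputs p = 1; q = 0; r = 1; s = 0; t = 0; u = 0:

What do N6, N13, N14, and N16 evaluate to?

N6 = 0; N13 = 0; N14 = 1; N16 = 1

N1 = p OR r = 1 OR 1 = 1
N2 = N1 OR u = 1 OR 0 = 1
N5 = q OR s = 0 OR 0 = 0
N6 = N2 AND N5 = 1 AND 0 = 0
N7 = N2 OR u = 1 OR 0 = 1
N8 = N7 NOR N2 = 1 NOR 1 = 0
N9 = N7 OR u = 1 OR 0 = 1
N13 = N8 NOR N9 = 0 NOR 1 = 0
N14 = r XNOR N2 = 1 XNOR 1 = 1
N16 = N13 XOR N7 = 0 XOR 1 = 1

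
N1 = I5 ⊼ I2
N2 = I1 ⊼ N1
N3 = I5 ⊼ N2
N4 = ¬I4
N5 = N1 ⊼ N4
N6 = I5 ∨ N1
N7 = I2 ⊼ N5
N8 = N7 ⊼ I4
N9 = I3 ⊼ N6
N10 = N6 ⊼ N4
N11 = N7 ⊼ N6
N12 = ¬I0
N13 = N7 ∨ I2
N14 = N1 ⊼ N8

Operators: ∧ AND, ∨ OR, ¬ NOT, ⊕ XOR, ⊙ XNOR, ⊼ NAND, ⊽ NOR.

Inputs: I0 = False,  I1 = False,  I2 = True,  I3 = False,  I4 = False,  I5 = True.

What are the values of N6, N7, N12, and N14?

N1 = I5 NAND I2 = True NAND True = False
N4 = NOT I4 = NOT False = True
N5 = N1 NAND N4 = False NAND True = True
N6 = I5 OR N1 = True OR False = True
N7 = I2 NAND N5 = True NAND True = False
N8 = N7 NAND I4 = False NAND False = True
N12 = NOT I0 = NOT False = True
N14 = N1 NAND N8 = False NAND True = True

N6 = True, N7 = False, N12 = True, N14 = True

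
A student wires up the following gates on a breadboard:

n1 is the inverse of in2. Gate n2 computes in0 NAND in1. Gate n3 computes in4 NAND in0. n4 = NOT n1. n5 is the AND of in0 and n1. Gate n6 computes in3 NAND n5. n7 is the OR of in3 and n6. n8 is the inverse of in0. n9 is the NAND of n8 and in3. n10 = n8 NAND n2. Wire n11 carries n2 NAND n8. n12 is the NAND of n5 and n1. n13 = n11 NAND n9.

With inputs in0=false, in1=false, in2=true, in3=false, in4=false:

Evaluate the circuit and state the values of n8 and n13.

n8 = true; n13 = true

n2 = in0 NAND in1 = false NAND false = true
n8 = NOT in0 = NOT false = true
n9 = n8 NAND in3 = true NAND false = true
n11 = n2 NAND n8 = true NAND true = false
n13 = n11 NAND n9 = false NAND true = true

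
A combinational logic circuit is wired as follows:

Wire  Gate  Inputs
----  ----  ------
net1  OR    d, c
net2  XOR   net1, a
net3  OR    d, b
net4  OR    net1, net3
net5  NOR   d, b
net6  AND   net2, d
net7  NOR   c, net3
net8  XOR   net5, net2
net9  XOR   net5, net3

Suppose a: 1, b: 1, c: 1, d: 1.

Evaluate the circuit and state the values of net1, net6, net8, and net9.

net1 = d OR c = 1 OR 1 = 1
net2 = net1 XOR a = 1 XOR 1 = 0
net3 = d OR b = 1 OR 1 = 1
net5 = d NOR b = 1 NOR 1 = 0
net6 = net2 AND d = 0 AND 1 = 0
net8 = net5 XOR net2 = 0 XOR 0 = 0
net9 = net5 XOR net3 = 0 XOR 1 = 1

net1 = 1, net6 = 0, net8 = 0, net9 = 1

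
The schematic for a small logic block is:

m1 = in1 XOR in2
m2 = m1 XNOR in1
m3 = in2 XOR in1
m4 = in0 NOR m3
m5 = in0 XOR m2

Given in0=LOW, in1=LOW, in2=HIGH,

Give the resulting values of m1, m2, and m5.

m1 = HIGH; m2 = LOW; m5 = LOW

m1 = in1 XOR in2 = LOW XOR HIGH = HIGH
m2 = m1 XNOR in1 = HIGH XNOR LOW = LOW
m5 = in0 XOR m2 = LOW XOR LOW = LOW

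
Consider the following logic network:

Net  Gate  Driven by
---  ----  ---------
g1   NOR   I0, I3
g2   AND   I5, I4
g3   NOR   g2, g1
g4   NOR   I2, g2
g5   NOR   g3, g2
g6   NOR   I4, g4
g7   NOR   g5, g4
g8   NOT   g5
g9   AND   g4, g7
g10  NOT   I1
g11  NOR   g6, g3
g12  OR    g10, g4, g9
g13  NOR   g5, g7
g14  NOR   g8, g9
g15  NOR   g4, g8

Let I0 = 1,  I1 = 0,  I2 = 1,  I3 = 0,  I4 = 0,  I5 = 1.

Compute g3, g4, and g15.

g3 = 1, g4 = 0, g15 = 0

g1 = I0 NOR I3 = 1 NOR 0 = 0
g2 = I5 AND I4 = 1 AND 0 = 0
g3 = g2 NOR g1 = 0 NOR 0 = 1
g4 = I2 NOR g2 = 1 NOR 0 = 0
g5 = g3 NOR g2 = 1 NOR 0 = 0
g8 = NOT g5 = NOT 0 = 1
g15 = g4 NOR g8 = 0 NOR 1 = 0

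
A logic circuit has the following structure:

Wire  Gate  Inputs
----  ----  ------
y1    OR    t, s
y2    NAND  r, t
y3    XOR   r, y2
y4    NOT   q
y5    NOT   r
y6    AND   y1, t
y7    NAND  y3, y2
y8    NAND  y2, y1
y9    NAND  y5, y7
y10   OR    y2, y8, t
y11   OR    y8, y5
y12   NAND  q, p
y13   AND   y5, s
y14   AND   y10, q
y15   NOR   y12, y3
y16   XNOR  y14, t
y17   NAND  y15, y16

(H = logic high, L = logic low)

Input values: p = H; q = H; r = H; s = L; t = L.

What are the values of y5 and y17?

y1 = t OR s = L OR L = L
y2 = r NAND t = H NAND L = H
y3 = r XOR y2 = H XOR H = L
y5 = NOT r = NOT H = L
y8 = y2 NAND y1 = H NAND L = H
y10 = y2 OR y8 OR t = H OR H OR L = H
y12 = q NAND p = H NAND H = L
y14 = y10 AND q = H AND H = H
y15 = y12 NOR y3 = L NOR L = H
y16 = y14 XNOR t = H XNOR L = L
y17 = y15 NAND y16 = H NAND L = H

y5 = L  y17 = H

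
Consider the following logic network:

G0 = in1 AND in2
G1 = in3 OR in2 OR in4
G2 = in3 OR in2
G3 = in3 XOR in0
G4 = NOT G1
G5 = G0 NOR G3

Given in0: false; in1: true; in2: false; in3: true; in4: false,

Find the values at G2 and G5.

G2 = true, G5 = false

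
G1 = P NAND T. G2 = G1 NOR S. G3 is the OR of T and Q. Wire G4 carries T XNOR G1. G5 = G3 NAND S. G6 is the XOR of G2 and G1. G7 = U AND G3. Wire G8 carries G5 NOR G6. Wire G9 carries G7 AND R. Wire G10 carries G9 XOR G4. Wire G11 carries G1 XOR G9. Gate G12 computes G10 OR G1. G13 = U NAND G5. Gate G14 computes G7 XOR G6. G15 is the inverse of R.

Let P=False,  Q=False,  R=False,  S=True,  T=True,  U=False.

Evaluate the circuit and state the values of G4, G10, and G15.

G4 = True; G10 = True; G15 = True

G1 = P NAND T = False NAND True = True
G3 = T OR Q = True OR False = True
G4 = T XNOR G1 = True XNOR True = True
G7 = U AND G3 = False AND True = False
G9 = G7 AND R = False AND False = False
G10 = G9 XOR G4 = False XOR True = True
G15 = NOT R = NOT False = True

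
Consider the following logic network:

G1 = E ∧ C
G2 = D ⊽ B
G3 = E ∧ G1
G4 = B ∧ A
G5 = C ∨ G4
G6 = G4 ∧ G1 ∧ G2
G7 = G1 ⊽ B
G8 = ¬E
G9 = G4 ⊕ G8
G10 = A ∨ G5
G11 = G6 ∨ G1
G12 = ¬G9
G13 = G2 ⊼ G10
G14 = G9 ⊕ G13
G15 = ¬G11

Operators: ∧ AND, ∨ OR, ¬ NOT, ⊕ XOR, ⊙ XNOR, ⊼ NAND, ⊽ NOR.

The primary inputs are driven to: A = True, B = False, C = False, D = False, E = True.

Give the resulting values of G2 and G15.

G2 = True, G15 = True

G1 = E AND C = True AND False = False
G2 = D NOR B = False NOR False = True
G4 = B AND A = False AND True = False
G6 = G4 AND G1 AND G2 = False AND False AND True = False
G11 = G6 OR G1 = False OR False = False
G15 = NOT G11 = NOT False = True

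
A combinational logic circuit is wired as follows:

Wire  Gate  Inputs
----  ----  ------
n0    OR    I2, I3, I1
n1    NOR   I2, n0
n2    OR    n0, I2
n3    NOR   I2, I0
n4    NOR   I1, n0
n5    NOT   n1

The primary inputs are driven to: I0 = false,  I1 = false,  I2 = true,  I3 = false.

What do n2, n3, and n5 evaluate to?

n2 = true, n3 = false, n5 = true

n0 = I2 OR I3 OR I1 = true OR false OR false = true
n1 = I2 NOR n0 = true NOR true = false
n2 = n0 OR I2 = true OR true = true
n3 = I2 NOR I0 = true NOR false = false
n5 = NOT n1 = NOT false = true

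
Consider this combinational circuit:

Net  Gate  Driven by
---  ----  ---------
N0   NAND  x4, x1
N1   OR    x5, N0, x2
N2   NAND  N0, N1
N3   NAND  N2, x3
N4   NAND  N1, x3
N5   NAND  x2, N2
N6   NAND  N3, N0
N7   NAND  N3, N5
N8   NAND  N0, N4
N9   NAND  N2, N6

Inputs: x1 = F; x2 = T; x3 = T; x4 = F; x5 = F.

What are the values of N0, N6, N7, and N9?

N0 = x4 NAND x1 = F NAND F = T
N1 = x5 OR N0 OR x2 = F OR T OR T = T
N2 = N0 NAND N1 = T NAND T = F
N3 = N2 NAND x3 = F NAND T = T
N5 = x2 NAND N2 = T NAND F = T
N6 = N3 NAND N0 = T NAND T = F
N7 = N3 NAND N5 = T NAND T = F
N9 = N2 NAND N6 = F NAND F = T

N0 = T, N6 = F, N7 = F, N9 = T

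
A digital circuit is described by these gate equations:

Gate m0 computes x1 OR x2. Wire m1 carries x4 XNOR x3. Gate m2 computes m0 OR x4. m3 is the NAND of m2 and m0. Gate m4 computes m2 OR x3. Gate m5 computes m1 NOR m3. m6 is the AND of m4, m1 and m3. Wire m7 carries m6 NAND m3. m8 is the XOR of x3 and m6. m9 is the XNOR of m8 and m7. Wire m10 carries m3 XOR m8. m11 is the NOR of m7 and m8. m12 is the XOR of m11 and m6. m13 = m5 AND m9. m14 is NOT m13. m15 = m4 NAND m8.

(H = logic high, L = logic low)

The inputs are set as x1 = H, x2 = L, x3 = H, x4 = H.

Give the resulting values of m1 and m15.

m1 = H, m15 = L

m0 = x1 OR x2 = H OR L = H
m1 = x4 XNOR x3 = H XNOR H = H
m2 = m0 OR x4 = H OR H = H
m3 = m2 NAND m0 = H NAND H = L
m4 = m2 OR x3 = H OR H = H
m6 = m4 AND m1 AND m3 = H AND H AND L = L
m8 = x3 XOR m6 = H XOR L = H
m15 = m4 NAND m8 = H NAND H = L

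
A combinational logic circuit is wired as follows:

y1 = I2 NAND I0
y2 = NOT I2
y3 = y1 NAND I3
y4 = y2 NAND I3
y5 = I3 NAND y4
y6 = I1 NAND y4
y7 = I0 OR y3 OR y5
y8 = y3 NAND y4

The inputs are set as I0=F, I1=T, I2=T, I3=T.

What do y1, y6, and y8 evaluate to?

y1 = I2 NAND I0 = T NAND F = T
y2 = NOT I2 = NOT T = F
y3 = y1 NAND I3 = T NAND T = F
y4 = y2 NAND I3 = F NAND T = T
y6 = I1 NAND y4 = T NAND T = F
y8 = y3 NAND y4 = F NAND T = T

y1 = T; y6 = F; y8 = T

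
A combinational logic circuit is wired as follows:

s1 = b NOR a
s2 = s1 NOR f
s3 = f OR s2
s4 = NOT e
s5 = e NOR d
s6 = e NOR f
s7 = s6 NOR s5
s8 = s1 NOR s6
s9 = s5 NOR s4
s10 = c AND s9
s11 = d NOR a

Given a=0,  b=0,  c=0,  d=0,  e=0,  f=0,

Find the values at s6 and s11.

s6 = 1, s11 = 1

s6 = e NOR f = 0 NOR 0 = 1
s11 = d NOR a = 0 NOR 0 = 1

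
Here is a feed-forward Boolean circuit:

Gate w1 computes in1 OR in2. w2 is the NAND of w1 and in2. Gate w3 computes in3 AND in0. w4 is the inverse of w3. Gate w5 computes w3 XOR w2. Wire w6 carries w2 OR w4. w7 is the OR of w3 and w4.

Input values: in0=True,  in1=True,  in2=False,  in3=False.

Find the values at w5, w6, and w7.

w5 = True, w6 = True, w7 = True

w1 = in1 OR in2 = True OR False = True
w2 = w1 NAND in2 = True NAND False = True
w3 = in3 AND in0 = False AND True = False
w4 = NOT w3 = NOT False = True
w5 = w3 XOR w2 = False XOR True = True
w6 = w2 OR w4 = True OR True = True
w7 = w3 OR w4 = False OR True = True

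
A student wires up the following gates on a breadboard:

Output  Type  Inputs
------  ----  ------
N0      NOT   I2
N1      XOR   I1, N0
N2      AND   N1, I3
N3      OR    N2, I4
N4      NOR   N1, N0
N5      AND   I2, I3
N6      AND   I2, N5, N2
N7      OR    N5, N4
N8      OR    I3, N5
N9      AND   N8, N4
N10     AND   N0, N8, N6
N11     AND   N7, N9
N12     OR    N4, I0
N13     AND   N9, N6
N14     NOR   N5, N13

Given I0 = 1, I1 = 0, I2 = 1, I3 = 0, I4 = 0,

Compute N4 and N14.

N4 = 1, N14 = 1

N0 = NOT I2 = NOT 1 = 0
N1 = I1 XOR N0 = 0 XOR 0 = 0
N2 = N1 AND I3 = 0 AND 0 = 0
N4 = N1 NOR N0 = 0 NOR 0 = 1
N5 = I2 AND I3 = 1 AND 0 = 0
N6 = I2 AND N5 AND N2 = 1 AND 0 AND 0 = 0
N8 = I3 OR N5 = 0 OR 0 = 0
N9 = N8 AND N4 = 0 AND 1 = 0
N13 = N9 AND N6 = 0 AND 0 = 0
N14 = N5 NOR N13 = 0 NOR 0 = 1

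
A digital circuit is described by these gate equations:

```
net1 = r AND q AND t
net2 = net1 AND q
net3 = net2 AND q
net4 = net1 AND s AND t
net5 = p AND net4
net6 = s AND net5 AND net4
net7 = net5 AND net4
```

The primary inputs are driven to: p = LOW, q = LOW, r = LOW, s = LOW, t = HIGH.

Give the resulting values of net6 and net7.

net1 = r AND q AND t = LOW AND LOW AND HIGH = LOW
net4 = net1 AND s AND t = LOW AND LOW AND HIGH = LOW
net5 = p AND net4 = LOW AND LOW = LOW
net6 = s AND net5 AND net4 = LOW AND LOW AND LOW = LOW
net7 = net5 AND net4 = LOW AND LOW = LOW

net6 = LOW  net7 = LOW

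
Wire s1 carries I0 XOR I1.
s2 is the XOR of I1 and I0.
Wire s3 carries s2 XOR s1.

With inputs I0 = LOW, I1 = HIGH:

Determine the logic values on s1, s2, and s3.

s1 = I0 XOR I1 = LOW XOR HIGH = HIGH
s2 = I1 XOR I0 = HIGH XOR LOW = HIGH
s3 = s2 XOR s1 = HIGH XOR HIGH = LOW

s1 = HIGH; s2 = HIGH; s3 = LOW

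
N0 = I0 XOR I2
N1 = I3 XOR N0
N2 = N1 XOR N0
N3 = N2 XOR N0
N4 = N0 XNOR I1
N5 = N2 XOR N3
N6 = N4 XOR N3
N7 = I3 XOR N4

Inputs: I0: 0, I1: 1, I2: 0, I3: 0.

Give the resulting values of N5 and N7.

N0 = I0 XOR I2 = 0 XOR 0 = 0
N1 = I3 XOR N0 = 0 XOR 0 = 0
N2 = N1 XOR N0 = 0 XOR 0 = 0
N3 = N2 XOR N0 = 0 XOR 0 = 0
N4 = N0 XNOR I1 = 0 XNOR 1 = 0
N5 = N2 XOR N3 = 0 XOR 0 = 0
N7 = I3 XOR N4 = 0 XOR 0 = 0

N5 = 0, N7 = 0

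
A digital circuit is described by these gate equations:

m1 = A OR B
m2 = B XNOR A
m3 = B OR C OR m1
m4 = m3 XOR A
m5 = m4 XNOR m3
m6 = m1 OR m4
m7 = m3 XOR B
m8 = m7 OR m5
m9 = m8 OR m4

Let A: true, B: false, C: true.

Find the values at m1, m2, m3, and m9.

m1 = true, m2 = false, m3 = true, m9 = true

m1 = A OR B = true OR false = true
m2 = B XNOR A = false XNOR true = false
m3 = B OR C OR m1 = false OR true OR true = true
m4 = m3 XOR A = true XOR true = false
m5 = m4 XNOR m3 = false XNOR true = false
m7 = m3 XOR B = true XOR false = true
m8 = m7 OR m5 = true OR false = true
m9 = m8 OR m4 = true OR false = true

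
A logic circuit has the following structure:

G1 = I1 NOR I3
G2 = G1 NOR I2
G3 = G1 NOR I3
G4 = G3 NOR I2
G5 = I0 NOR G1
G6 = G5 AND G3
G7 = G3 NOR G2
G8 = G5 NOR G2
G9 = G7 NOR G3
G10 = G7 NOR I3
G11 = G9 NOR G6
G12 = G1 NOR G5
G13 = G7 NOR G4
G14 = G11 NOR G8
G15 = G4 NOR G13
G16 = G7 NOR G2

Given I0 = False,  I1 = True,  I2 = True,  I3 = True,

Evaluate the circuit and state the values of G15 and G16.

G15 = True, G16 = False

G1 = I1 NOR I3 = True NOR True = False
G2 = G1 NOR I2 = False NOR True = False
G3 = G1 NOR I3 = False NOR True = False
G4 = G3 NOR I2 = False NOR True = False
G7 = G3 NOR G2 = False NOR False = True
G13 = G7 NOR G4 = True NOR False = False
G15 = G4 NOR G13 = False NOR False = True
G16 = G7 NOR G2 = True NOR False = False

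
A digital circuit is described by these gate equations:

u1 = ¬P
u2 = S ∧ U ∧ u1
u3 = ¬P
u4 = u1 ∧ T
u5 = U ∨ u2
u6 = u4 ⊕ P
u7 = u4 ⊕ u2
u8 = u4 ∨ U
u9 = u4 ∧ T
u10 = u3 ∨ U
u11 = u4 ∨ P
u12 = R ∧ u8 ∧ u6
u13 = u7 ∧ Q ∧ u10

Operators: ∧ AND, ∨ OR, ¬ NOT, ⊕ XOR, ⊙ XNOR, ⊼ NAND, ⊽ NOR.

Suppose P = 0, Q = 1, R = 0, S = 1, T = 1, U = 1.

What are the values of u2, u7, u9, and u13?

u2 = 1  u7 = 0  u9 = 1  u13 = 0

u1 = NOT P = NOT 0 = 1
u2 = S AND U AND u1 = 1 AND 1 AND 1 = 1
u3 = NOT P = NOT 0 = 1
u4 = u1 AND T = 1 AND 1 = 1
u7 = u4 XOR u2 = 1 XOR 1 = 0
u9 = u4 AND T = 1 AND 1 = 1
u10 = u3 OR U = 1 OR 1 = 1
u13 = u7 AND Q AND u10 = 0 AND 1 AND 1 = 0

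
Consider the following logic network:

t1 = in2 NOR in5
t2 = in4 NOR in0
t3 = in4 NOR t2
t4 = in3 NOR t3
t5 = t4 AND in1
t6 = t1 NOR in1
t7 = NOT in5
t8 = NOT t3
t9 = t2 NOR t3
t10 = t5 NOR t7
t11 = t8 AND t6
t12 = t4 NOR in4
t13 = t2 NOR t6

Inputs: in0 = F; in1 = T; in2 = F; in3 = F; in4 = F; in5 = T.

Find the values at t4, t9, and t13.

t4 = T  t9 = F  t13 = F

t1 = in2 NOR in5 = F NOR T = F
t2 = in4 NOR in0 = F NOR F = T
t3 = in4 NOR t2 = F NOR T = F
t4 = in3 NOR t3 = F NOR F = T
t6 = t1 NOR in1 = F NOR T = F
t9 = t2 NOR t3 = T NOR F = F
t13 = t2 NOR t6 = T NOR F = F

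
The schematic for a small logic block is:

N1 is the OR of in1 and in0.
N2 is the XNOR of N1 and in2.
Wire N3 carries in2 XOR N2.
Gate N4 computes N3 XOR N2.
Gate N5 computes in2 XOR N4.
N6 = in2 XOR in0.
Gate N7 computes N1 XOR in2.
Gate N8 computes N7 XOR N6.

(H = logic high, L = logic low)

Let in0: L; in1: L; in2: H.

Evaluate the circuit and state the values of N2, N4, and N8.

N1 = in1 OR in0 = L OR L = L
N2 = N1 XNOR in2 = L XNOR H = L
N3 = in2 XOR N2 = H XOR L = H
N4 = N3 XOR N2 = H XOR L = H
N6 = in2 XOR in0 = H XOR L = H
N7 = N1 XOR in2 = L XOR H = H
N8 = N7 XOR N6 = H XOR H = L

N2 = L, N4 = H, N8 = L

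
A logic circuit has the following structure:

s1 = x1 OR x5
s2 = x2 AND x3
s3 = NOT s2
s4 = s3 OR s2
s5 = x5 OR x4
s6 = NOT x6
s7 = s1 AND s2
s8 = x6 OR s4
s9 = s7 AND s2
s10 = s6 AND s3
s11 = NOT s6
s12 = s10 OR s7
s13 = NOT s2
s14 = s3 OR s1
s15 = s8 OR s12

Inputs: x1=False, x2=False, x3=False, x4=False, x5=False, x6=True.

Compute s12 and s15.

s12 = False; s15 = True

s1 = x1 OR x5 = False OR False = False
s2 = x2 AND x3 = False AND False = False
s3 = NOT s2 = NOT False = True
s4 = s3 OR s2 = True OR False = True
s6 = NOT x6 = NOT True = False
s7 = s1 AND s2 = False AND False = False
s8 = x6 OR s4 = True OR True = True
s10 = s6 AND s3 = False AND True = False
s12 = s10 OR s7 = False OR False = False
s15 = s8 OR s12 = True OR False = True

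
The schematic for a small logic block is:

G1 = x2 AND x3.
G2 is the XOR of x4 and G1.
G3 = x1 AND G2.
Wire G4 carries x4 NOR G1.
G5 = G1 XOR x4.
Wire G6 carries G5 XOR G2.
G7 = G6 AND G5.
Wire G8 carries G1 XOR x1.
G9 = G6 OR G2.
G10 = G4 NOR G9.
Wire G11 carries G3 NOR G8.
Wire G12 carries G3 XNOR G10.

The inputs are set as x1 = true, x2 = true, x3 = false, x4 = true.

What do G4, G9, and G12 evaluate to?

G4 = false, G9 = true, G12 = false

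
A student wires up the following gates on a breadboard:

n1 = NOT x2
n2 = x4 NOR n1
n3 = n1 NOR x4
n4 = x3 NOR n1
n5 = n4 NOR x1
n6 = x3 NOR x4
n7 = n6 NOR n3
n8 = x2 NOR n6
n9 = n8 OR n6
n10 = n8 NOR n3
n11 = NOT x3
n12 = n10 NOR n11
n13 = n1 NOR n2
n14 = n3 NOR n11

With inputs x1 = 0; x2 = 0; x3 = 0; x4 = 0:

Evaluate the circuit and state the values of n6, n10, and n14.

n1 = NOT x2 = NOT 0 = 1
n3 = n1 NOR x4 = 1 NOR 0 = 0
n6 = x3 NOR x4 = 0 NOR 0 = 1
n8 = x2 NOR n6 = 0 NOR 1 = 0
n10 = n8 NOR n3 = 0 NOR 0 = 1
n11 = NOT x3 = NOT 0 = 1
n14 = n3 NOR n11 = 0 NOR 1 = 0

n6 = 1, n10 = 1, n14 = 0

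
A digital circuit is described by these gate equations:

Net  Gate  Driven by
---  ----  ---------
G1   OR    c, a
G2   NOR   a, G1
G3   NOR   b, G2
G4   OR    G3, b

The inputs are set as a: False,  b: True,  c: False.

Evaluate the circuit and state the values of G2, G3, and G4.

G1 = c OR a = False OR False = False
G2 = a NOR G1 = False NOR False = True
G3 = b NOR G2 = True NOR True = False
G4 = G3 OR b = False OR True = True

G2 = True  G3 = False  G4 = True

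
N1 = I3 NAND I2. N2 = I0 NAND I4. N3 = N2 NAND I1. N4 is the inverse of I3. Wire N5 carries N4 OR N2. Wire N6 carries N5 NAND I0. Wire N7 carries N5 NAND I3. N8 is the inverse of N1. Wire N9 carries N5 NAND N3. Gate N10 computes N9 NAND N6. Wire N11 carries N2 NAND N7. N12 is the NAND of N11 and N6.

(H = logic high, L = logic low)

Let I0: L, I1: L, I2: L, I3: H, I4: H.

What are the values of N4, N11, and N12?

N2 = I0 NAND I4 = L NAND H = H
N4 = NOT I3 = NOT H = L
N5 = N4 OR N2 = L OR H = H
N6 = N5 NAND I0 = H NAND L = H
N7 = N5 NAND I3 = H NAND H = L
N11 = N2 NAND N7 = H NAND L = H
N12 = N11 NAND N6 = H NAND H = L

N4 = L, N11 = H, N12 = L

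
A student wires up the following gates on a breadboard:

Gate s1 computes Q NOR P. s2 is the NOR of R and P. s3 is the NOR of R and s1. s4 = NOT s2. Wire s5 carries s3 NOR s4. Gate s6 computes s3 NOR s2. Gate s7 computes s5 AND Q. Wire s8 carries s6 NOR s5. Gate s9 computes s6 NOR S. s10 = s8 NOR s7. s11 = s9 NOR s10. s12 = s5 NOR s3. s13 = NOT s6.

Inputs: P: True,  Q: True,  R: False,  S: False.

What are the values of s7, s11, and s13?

s1 = Q NOR P = True NOR True = False
s2 = R NOR P = False NOR True = False
s3 = R NOR s1 = False NOR False = True
s4 = NOT s2 = NOT False = True
s5 = s3 NOR s4 = True NOR True = False
s6 = s3 NOR s2 = True NOR False = False
s7 = s5 AND Q = False AND True = False
s8 = s6 NOR s5 = False NOR False = True
s9 = s6 NOR S = False NOR False = True
s10 = s8 NOR s7 = True NOR False = False
s11 = s9 NOR s10 = True NOR False = False
s13 = NOT s6 = NOT False = True

s7 = False, s11 = False, s13 = True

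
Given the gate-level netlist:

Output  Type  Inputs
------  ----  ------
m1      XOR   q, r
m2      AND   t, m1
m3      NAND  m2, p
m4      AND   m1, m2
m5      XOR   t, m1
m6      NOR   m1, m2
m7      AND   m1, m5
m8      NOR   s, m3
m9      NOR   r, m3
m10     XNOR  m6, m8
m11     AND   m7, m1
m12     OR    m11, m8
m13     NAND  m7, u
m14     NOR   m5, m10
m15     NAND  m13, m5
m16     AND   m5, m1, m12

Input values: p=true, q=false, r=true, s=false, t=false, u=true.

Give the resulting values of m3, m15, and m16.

m3 = true, m15 = true, m16 = true

m1 = q XOR r = false XOR true = true
m2 = t AND m1 = false AND true = false
m3 = m2 NAND p = false NAND true = true
m5 = t XOR m1 = false XOR true = true
m7 = m1 AND m5 = true AND true = true
m8 = s NOR m3 = false NOR true = false
m11 = m7 AND m1 = true AND true = true
m12 = m11 OR m8 = true OR false = true
m13 = m7 NAND u = true NAND true = false
m15 = m13 NAND m5 = false NAND true = true
m16 = m5 AND m1 AND m12 = true AND true AND true = true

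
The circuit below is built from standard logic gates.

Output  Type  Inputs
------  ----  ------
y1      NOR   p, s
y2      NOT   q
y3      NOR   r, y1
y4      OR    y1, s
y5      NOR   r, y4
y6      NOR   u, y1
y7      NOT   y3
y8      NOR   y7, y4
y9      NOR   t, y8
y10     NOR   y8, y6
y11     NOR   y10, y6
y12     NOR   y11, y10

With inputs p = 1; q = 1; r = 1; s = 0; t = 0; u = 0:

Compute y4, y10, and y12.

y4 = 0  y10 = 0  y12 = 1

y1 = p NOR s = 1 NOR 0 = 0
y3 = r NOR y1 = 1 NOR 0 = 0
y4 = y1 OR s = 0 OR 0 = 0
y6 = u NOR y1 = 0 NOR 0 = 1
y7 = NOT y3 = NOT 0 = 1
y8 = y7 NOR y4 = 1 NOR 0 = 0
y10 = y8 NOR y6 = 0 NOR 1 = 0
y11 = y10 NOR y6 = 0 NOR 1 = 0
y12 = y11 NOR y10 = 0 NOR 0 = 1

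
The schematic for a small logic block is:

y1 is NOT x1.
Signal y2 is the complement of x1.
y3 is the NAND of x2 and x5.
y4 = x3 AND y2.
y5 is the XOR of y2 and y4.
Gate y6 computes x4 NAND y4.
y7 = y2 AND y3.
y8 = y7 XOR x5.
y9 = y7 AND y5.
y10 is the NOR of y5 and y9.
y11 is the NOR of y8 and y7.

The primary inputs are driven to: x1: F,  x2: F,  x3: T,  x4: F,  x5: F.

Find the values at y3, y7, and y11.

y2 = NOT x1 = NOT F = T
y3 = x2 NAND x5 = F NAND F = T
y7 = y2 AND y3 = T AND T = T
y8 = y7 XOR x5 = T XOR F = T
y11 = y8 NOR y7 = T NOR T = F

y3 = T, y7 = T, y11 = F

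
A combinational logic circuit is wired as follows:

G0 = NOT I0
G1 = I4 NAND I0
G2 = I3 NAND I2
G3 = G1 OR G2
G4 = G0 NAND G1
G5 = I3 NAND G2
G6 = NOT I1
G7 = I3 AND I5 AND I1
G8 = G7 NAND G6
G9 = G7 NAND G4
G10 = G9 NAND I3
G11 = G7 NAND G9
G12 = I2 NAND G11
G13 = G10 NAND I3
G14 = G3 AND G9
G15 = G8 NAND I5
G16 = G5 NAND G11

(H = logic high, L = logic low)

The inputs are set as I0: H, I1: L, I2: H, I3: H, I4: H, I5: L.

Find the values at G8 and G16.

G8 = H, G16 = L

G0 = NOT I0 = NOT H = L
G1 = I4 NAND I0 = H NAND H = L
G2 = I3 NAND I2 = H NAND H = L
G4 = G0 NAND G1 = L NAND L = H
G5 = I3 NAND G2 = H NAND L = H
G6 = NOT I1 = NOT L = H
G7 = I3 AND I5 AND I1 = H AND L AND L = L
G8 = G7 NAND G6 = L NAND H = H
G9 = G7 NAND G4 = L NAND H = H
G11 = G7 NAND G9 = L NAND H = H
G16 = G5 NAND G11 = H NAND H = L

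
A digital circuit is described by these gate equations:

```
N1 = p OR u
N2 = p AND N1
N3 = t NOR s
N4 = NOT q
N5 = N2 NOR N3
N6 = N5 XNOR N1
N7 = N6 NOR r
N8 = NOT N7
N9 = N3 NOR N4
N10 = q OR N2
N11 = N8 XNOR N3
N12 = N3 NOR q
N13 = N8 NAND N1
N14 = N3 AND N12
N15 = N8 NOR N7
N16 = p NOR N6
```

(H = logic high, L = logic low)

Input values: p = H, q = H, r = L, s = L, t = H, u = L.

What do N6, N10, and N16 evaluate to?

N6 = L, N10 = H, N16 = L

N1 = p OR u = H OR L = H
N2 = p AND N1 = H AND H = H
N3 = t NOR s = H NOR L = L
N5 = N2 NOR N3 = H NOR L = L
N6 = N5 XNOR N1 = L XNOR H = L
N10 = q OR N2 = H OR H = H
N16 = p NOR N6 = H NOR L = L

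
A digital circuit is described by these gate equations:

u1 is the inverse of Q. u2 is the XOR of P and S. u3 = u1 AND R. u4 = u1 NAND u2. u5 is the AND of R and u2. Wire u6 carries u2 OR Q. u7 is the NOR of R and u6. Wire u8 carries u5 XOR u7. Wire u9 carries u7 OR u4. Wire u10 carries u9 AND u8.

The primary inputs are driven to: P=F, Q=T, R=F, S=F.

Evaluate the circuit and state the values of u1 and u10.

u1 = NOT Q = NOT T = F
u2 = P XOR S = F XOR F = F
u4 = u1 NAND u2 = F NAND F = T
u5 = R AND u2 = F AND F = F
u6 = u2 OR Q = F OR T = T
u7 = R NOR u6 = F NOR T = F
u8 = u5 XOR u7 = F XOR F = F
u9 = u7 OR u4 = F OR T = T
u10 = u9 AND u8 = T AND F = F

u1 = F, u10 = F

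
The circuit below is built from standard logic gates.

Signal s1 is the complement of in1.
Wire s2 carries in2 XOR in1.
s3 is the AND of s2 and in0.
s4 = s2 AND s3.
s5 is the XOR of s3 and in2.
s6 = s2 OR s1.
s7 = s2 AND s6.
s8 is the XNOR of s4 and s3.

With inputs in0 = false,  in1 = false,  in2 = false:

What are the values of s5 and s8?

s2 = in2 XOR in1 = false XOR false = false
s3 = s2 AND in0 = false AND false = false
s4 = s2 AND s3 = false AND false = false
s5 = s3 XOR in2 = false XOR false = false
s8 = s4 XNOR s3 = false XNOR false = true

s5 = false; s8 = true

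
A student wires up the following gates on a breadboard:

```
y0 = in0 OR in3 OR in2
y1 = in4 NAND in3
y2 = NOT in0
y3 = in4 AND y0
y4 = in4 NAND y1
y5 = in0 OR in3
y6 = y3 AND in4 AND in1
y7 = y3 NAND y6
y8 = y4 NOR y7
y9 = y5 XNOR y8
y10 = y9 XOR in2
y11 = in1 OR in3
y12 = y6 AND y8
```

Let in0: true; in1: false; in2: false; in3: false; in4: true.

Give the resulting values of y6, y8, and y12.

y0 = in0 OR in3 OR in2 = true OR false OR false = true
y1 = in4 NAND in3 = true NAND false = true
y3 = in4 AND y0 = true AND true = true
y4 = in4 NAND y1 = true NAND true = false
y6 = y3 AND in4 AND in1 = true AND true AND false = false
y7 = y3 NAND y6 = true NAND false = true
y8 = y4 NOR y7 = false NOR true = false
y12 = y6 AND y8 = false AND false = false

y6 = false; y8 = false; y12 = false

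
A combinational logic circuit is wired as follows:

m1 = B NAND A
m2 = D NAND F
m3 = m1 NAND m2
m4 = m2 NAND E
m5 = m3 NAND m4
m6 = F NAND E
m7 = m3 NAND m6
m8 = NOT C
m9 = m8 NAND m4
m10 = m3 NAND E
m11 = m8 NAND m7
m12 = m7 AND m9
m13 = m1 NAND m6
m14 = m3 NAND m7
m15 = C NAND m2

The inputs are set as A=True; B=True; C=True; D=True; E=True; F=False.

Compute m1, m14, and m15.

m1 = False, m14 = True, m15 = False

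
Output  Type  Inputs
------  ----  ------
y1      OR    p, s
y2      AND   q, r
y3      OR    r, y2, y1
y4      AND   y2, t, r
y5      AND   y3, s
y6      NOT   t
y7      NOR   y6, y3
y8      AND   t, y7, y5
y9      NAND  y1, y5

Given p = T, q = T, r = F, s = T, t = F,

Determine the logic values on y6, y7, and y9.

y1 = p OR s = T OR T = T
y2 = q AND r = T AND F = F
y3 = r OR y2 OR y1 = F OR F OR T = T
y5 = y3 AND s = T AND T = T
y6 = NOT t = NOT F = T
y7 = y6 NOR y3 = T NOR T = F
y9 = y1 NAND y5 = T NAND T = F

y6 = T  y7 = F  y9 = F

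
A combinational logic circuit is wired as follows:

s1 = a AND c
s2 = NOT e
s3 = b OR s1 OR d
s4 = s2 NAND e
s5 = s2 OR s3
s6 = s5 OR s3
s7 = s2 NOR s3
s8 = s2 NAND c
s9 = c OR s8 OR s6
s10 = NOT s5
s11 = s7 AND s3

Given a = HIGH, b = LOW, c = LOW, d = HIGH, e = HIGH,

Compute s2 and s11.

s2 = LOW; s11 = LOW

s1 = a AND c = HIGH AND LOW = LOW
s2 = NOT e = NOT HIGH = LOW
s3 = b OR s1 OR d = LOW OR LOW OR HIGH = HIGH
s7 = s2 NOR s3 = LOW NOR HIGH = LOW
s11 = s7 AND s3 = LOW AND HIGH = LOW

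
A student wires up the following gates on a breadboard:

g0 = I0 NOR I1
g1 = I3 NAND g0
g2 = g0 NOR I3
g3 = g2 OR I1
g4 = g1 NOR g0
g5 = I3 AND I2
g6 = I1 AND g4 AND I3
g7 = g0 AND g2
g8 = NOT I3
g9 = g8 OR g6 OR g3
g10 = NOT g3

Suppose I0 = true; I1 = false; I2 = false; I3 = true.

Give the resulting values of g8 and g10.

g8 = false, g10 = true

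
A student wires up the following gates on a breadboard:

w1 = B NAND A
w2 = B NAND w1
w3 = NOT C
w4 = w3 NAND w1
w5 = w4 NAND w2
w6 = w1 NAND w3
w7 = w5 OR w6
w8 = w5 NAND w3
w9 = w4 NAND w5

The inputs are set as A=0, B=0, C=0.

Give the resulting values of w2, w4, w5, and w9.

w2 = 1  w4 = 0  w5 = 1  w9 = 1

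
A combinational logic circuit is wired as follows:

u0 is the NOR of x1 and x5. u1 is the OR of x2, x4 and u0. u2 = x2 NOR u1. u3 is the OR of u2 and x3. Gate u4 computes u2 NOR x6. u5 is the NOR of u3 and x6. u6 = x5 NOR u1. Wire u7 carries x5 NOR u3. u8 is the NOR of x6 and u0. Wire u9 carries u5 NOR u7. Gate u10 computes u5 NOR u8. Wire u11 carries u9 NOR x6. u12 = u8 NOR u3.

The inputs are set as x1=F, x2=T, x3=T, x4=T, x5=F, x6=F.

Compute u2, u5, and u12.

u2 = F, u5 = F, u12 = F

u0 = x1 NOR x5 = F NOR F = T
u1 = x2 OR x4 OR u0 = T OR T OR T = T
u2 = x2 NOR u1 = T NOR T = F
u3 = u2 OR x3 = F OR T = T
u5 = u3 NOR x6 = T NOR F = F
u8 = x6 NOR u0 = F NOR T = F
u12 = u8 NOR u3 = F NOR T = F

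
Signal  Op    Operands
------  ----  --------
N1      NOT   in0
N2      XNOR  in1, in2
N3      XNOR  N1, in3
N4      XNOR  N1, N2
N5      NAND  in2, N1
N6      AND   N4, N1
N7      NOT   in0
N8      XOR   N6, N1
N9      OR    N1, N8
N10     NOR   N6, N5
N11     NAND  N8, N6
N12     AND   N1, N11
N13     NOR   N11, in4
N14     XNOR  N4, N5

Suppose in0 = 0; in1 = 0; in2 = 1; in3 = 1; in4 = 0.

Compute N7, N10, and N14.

N7 = 1  N10 = 1  N14 = 1

N1 = NOT in0 = NOT 0 = 1
N2 = in1 XNOR in2 = 0 XNOR 1 = 0
N4 = N1 XNOR N2 = 1 XNOR 0 = 0
N5 = in2 NAND N1 = 1 NAND 1 = 0
N6 = N4 AND N1 = 0 AND 1 = 0
N7 = NOT in0 = NOT 0 = 1
N10 = N6 NOR N5 = 0 NOR 0 = 1
N14 = N4 XNOR N5 = 0 XNOR 0 = 1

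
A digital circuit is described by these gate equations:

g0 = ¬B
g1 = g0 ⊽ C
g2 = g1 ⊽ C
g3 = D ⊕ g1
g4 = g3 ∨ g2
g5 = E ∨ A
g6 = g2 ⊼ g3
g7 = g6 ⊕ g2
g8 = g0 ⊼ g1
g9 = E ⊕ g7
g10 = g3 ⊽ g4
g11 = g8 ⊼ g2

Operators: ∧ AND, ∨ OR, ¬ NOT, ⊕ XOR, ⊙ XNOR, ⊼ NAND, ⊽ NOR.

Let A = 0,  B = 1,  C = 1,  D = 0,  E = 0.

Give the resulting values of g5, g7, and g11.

g5 = 0, g7 = 1, g11 = 1

g0 = NOT B = NOT 1 = 0
g1 = g0 NOR C = 0 NOR 1 = 0
g2 = g1 NOR C = 0 NOR 1 = 0
g3 = D XOR g1 = 0 XOR 0 = 0
g5 = E OR A = 0 OR 0 = 0
g6 = g2 NAND g3 = 0 NAND 0 = 1
g7 = g6 XOR g2 = 1 XOR 0 = 1
g8 = g0 NAND g1 = 0 NAND 0 = 1
g11 = g8 NAND g2 = 1 NAND 0 = 1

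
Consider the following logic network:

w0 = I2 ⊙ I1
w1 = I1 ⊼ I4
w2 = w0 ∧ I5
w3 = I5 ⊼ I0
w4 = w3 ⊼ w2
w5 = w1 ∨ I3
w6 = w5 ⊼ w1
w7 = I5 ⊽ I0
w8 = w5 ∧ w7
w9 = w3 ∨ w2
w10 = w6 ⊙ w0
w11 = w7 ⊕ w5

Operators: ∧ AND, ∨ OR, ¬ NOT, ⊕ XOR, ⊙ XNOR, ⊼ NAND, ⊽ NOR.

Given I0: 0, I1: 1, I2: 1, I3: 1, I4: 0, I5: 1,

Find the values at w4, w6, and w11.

w0 = I2 XNOR I1 = 1 XNOR 1 = 1
w1 = I1 NAND I4 = 1 NAND 0 = 1
w2 = w0 AND I5 = 1 AND 1 = 1
w3 = I5 NAND I0 = 1 NAND 0 = 1
w4 = w3 NAND w2 = 1 NAND 1 = 0
w5 = w1 OR I3 = 1 OR 1 = 1
w6 = w5 NAND w1 = 1 NAND 1 = 0
w7 = I5 NOR I0 = 1 NOR 0 = 0
w11 = w7 XOR w5 = 0 XOR 1 = 1

w4 = 0, w6 = 0, w11 = 1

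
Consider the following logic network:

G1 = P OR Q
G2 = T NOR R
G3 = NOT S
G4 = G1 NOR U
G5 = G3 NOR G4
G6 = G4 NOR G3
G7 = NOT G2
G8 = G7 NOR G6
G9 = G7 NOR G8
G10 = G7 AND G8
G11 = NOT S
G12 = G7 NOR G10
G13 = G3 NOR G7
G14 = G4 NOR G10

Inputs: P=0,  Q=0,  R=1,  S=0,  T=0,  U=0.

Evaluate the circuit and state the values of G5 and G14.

G5 = 0, G14 = 0

G1 = P OR Q = 0 OR 0 = 0
G2 = T NOR R = 0 NOR 1 = 0
G3 = NOT S = NOT 0 = 1
G4 = G1 NOR U = 0 NOR 0 = 1
G5 = G3 NOR G4 = 1 NOR 1 = 0
G6 = G4 NOR G3 = 1 NOR 1 = 0
G7 = NOT G2 = NOT 0 = 1
G8 = G7 NOR G6 = 1 NOR 0 = 0
G10 = G7 AND G8 = 1 AND 0 = 0
G14 = G4 NOR G10 = 1 NOR 0 = 0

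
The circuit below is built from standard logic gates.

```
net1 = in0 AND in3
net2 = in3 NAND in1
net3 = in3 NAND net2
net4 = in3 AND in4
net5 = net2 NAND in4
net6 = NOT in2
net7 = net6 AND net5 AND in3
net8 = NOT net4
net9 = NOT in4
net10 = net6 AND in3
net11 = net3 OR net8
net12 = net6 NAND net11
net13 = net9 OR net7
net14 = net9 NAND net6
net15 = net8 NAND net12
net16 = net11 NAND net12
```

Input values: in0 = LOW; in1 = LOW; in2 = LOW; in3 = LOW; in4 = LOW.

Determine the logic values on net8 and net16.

net8 = HIGH, net16 = HIGH

net2 = in3 NAND in1 = LOW NAND LOW = HIGH
net3 = in3 NAND net2 = LOW NAND HIGH = HIGH
net4 = in3 AND in4 = LOW AND LOW = LOW
net6 = NOT in2 = NOT LOW = HIGH
net8 = NOT net4 = NOT LOW = HIGH
net11 = net3 OR net8 = HIGH OR HIGH = HIGH
net12 = net6 NAND net11 = HIGH NAND HIGH = LOW
net16 = net11 NAND net12 = HIGH NAND LOW = HIGH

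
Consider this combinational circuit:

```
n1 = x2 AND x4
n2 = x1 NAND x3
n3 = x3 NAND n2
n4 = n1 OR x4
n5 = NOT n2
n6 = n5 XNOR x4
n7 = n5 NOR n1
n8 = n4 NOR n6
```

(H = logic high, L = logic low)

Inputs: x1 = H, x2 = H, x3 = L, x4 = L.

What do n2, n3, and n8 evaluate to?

n2 = H  n3 = H  n8 = L

n1 = x2 AND x4 = H AND L = L
n2 = x1 NAND x3 = H NAND L = H
n3 = x3 NAND n2 = L NAND H = H
n4 = n1 OR x4 = L OR L = L
n5 = NOT n2 = NOT H = L
n6 = n5 XNOR x4 = L XNOR L = H
n8 = n4 NOR n6 = L NOR H = L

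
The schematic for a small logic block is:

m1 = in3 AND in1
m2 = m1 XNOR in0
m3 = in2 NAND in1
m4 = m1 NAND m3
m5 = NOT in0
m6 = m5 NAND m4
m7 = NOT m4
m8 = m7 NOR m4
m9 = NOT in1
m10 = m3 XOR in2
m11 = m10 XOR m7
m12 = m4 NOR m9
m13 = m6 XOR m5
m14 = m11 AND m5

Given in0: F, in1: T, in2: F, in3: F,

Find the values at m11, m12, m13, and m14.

m1 = in3 AND in1 = F AND T = F
m3 = in2 NAND in1 = F NAND T = T
m4 = m1 NAND m3 = F NAND T = T
m5 = NOT in0 = NOT F = T
m6 = m5 NAND m4 = T NAND T = F
m7 = NOT m4 = NOT T = F
m9 = NOT in1 = NOT T = F
m10 = m3 XOR in2 = T XOR F = T
m11 = m10 XOR m7 = T XOR F = T
m12 = m4 NOR m9 = T NOR F = F
m13 = m6 XOR m5 = F XOR T = T
m14 = m11 AND m5 = T AND T = T

m11 = T; m12 = F; m13 = T; m14 = T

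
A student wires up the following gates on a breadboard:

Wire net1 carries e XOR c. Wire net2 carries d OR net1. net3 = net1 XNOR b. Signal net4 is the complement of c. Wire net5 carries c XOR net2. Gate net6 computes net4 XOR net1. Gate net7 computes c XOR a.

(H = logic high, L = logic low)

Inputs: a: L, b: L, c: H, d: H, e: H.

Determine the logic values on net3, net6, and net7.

net1 = e XOR c = H XOR H = L
net3 = net1 XNOR b = L XNOR L = H
net4 = NOT c = NOT H = L
net6 = net4 XOR net1 = L XOR L = L
net7 = c XOR a = H XOR L = H

net3 = H  net6 = L  net7 = H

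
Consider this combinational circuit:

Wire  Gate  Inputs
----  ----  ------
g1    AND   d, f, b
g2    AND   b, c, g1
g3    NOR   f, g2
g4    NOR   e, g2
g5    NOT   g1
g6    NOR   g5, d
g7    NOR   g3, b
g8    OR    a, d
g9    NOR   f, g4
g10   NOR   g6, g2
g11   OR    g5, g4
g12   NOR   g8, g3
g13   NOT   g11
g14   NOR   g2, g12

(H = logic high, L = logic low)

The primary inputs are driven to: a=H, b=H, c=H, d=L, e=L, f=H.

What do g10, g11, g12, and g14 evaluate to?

g10 = H, g11 = H, g12 = L, g14 = H

g1 = d AND f AND b = L AND H AND H = L
g2 = b AND c AND g1 = H AND H AND L = L
g3 = f NOR g2 = H NOR L = L
g4 = e NOR g2 = L NOR L = H
g5 = NOT g1 = NOT L = H
g6 = g5 NOR d = H NOR L = L
g8 = a OR d = H OR L = H
g10 = g6 NOR g2 = L NOR L = H
g11 = g5 OR g4 = H OR H = H
g12 = g8 NOR g3 = H NOR L = L
g14 = g2 NOR g12 = L NOR L = H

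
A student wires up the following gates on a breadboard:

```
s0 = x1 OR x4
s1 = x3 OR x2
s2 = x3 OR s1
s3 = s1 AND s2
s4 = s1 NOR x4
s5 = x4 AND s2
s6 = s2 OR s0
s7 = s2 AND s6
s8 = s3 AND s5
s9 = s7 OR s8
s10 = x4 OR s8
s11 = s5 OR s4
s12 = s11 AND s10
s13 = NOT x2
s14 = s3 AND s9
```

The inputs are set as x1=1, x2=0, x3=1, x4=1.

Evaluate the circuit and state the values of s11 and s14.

s11 = 1, s14 = 1

s0 = x1 OR x4 = 1 OR 1 = 1
s1 = x3 OR x2 = 1 OR 0 = 1
s2 = x3 OR s1 = 1 OR 1 = 1
s3 = s1 AND s2 = 1 AND 1 = 1
s4 = s1 NOR x4 = 1 NOR 1 = 0
s5 = x4 AND s2 = 1 AND 1 = 1
s6 = s2 OR s0 = 1 OR 1 = 1
s7 = s2 AND s6 = 1 AND 1 = 1
s8 = s3 AND s5 = 1 AND 1 = 1
s9 = s7 OR s8 = 1 OR 1 = 1
s11 = s5 OR s4 = 1 OR 0 = 1
s14 = s3 AND s9 = 1 AND 1 = 1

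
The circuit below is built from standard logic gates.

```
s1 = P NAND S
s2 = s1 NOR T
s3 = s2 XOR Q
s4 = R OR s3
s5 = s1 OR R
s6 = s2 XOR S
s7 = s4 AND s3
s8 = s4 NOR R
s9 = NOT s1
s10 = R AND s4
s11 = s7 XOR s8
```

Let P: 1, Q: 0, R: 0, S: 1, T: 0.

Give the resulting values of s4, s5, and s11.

s4 = 1; s5 = 0; s11 = 1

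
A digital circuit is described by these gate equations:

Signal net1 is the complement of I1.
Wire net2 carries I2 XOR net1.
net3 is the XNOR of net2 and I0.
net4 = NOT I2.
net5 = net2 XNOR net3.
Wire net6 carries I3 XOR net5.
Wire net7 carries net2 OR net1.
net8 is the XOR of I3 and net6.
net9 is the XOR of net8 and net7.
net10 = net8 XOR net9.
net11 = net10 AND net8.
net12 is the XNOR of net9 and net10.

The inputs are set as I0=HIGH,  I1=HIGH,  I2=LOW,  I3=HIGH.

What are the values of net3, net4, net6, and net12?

net1 = NOT I1 = NOT HIGH = LOW
net2 = I2 XOR net1 = LOW XOR LOW = LOW
net3 = net2 XNOR I0 = LOW XNOR HIGH = LOW
net4 = NOT I2 = NOT LOW = HIGH
net5 = net2 XNOR net3 = LOW XNOR LOW = HIGH
net6 = I3 XOR net5 = HIGH XOR HIGH = LOW
net7 = net2 OR net1 = LOW OR LOW = LOW
net8 = I3 XOR net6 = HIGH XOR LOW = HIGH
net9 = net8 XOR net7 = HIGH XOR LOW = HIGH
net10 = net8 XOR net9 = HIGH XOR HIGH = LOW
net12 = net9 XNOR net10 = HIGH XNOR LOW = LOW

net3 = LOW, net4 = HIGH, net6 = LOW, net12 = LOW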